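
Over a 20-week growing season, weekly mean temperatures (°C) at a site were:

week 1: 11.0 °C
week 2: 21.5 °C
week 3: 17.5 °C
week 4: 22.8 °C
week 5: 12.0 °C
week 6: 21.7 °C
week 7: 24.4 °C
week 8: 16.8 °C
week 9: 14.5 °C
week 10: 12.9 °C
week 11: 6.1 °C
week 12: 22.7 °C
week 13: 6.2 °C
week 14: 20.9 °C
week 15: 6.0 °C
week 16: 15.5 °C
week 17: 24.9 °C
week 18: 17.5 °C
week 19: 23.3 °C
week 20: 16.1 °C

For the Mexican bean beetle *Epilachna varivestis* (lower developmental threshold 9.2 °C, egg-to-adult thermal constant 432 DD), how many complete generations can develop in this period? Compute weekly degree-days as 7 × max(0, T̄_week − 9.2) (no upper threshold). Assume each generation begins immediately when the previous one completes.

Weekly DD (7 × max(0, T̄ − 9.2)): 12.6, 86.1, 58.1, 95.2, 19.6, 87.5, 106.4, 53.2, 37.1, 25.9, 0.0, 94.5, 0.0, 81.9, 0.0, 44.1, 109.9, 58.1, 98.7, 48.3.
Season total = 1117.2 DD.
Complete generations = ⌊1117.2 / 432⌋ = 2.

2 generations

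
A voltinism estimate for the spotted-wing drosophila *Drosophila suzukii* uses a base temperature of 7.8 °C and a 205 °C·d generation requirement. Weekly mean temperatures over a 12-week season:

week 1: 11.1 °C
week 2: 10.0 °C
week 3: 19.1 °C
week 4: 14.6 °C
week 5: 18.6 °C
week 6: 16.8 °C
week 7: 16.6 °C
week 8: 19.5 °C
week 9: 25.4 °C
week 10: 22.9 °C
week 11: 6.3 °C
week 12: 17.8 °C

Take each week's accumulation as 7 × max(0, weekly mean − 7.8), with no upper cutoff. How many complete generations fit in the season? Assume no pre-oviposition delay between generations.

Weekly DD (7 × max(0, T̄ − 7.8)): 23.1, 15.4, 79.1, 47.6, 75.6, 63.0, 61.6, 81.9, 123.2, 105.7, 0.0, 70.0.
Season total = 746.2 DD.
Complete generations = ⌊746.2 / 205⌋ = 3.

3 generations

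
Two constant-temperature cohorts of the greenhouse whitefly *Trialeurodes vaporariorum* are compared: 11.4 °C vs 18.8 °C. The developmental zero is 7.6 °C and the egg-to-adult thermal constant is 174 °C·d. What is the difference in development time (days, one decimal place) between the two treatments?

30.3 days

At 11.4 °C: 174 / (11.4 − 7.6) = 174 / 3.8 = 45.789 d.
At 18.8 °C: 174 / (18.8 − 7.6) = 174 / 11.2 = 15.536 d.
Difference = |45.789 − 15.536| = 30.254 ≈ 30.3 days.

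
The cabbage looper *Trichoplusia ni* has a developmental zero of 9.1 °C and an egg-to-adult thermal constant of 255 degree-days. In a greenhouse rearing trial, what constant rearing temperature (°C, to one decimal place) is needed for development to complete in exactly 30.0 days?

17.6 °C

Required daily accumulation = 255 / 30.0 = 8.500 DD/day.
T = T_base + 8.500 = 9.1 + 8.500 = 17.600 ≈ 17.6 °C.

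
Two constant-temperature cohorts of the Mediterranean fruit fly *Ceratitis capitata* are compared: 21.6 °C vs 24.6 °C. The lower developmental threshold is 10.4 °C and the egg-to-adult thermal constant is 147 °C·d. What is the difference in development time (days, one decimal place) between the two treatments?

2.8 days

At 21.6 °C: 147 / (21.6 − 10.4) = 147 / 11.2 = 13.125 d.
At 24.6 °C: 147 / (24.6 − 10.4) = 147 / 14.2 = 10.352 d.
Difference = |13.125 − 10.352| = 2.773 ≈ 2.8 days.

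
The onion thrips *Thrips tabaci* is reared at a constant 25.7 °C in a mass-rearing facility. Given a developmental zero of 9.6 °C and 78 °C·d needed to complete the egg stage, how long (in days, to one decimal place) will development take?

Daily accumulation = 25.7 − 9.6 = 16.1 DD/day.
Duration = 78 / 16.1 = 4.845 ≈ 4.8 days.

4.8 days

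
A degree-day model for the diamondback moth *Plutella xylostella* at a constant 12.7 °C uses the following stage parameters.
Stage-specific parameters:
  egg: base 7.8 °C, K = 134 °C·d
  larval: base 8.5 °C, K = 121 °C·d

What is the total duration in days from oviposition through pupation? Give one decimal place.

56.2 days

egg: 134 / (12.7 − 7.8) = 134 / 4.9 = 27.347 d.
larval: 121 / (12.7 − 8.5) = 121 / 4.2 = 28.810 d.
Sum = 56.156 ≈ 56.2 days.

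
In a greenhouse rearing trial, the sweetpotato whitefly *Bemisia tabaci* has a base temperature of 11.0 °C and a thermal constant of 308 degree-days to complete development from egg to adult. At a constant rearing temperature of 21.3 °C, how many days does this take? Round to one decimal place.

29.9 days

Daily accumulation = 21.3 − 11.0 = 10.3 DD/day.
Duration = 308 / 10.3 = 29.903 ≈ 29.9 days.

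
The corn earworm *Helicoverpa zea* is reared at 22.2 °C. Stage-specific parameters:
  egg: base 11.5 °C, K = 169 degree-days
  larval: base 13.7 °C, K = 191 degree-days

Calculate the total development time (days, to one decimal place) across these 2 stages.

egg: 169 / (22.2 − 11.5) = 169 / 10.7 = 15.794 d.
larval: 191 / (22.2 − 13.7) = 191 / 8.5 = 22.471 d.
Sum = 38.265 ≈ 38.3 days.

38.3 days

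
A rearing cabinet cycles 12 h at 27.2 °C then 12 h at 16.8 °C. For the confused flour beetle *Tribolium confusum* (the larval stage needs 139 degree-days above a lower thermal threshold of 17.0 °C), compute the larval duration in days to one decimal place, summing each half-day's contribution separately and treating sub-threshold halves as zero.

Day half: max(0, 27.2 − 17.0) × 0.5 = 10.2 × 0.5 = 5.10 DD.
Night half: max(0, 16.8 − 17.0) × 0.5 = 0.0 × 0.5 = 0.00 DD.
Per 24 h: 5.10 DD/day.
Duration = 139 / 5.10 = 27.255 ≈ 27.3 days.

27.3 days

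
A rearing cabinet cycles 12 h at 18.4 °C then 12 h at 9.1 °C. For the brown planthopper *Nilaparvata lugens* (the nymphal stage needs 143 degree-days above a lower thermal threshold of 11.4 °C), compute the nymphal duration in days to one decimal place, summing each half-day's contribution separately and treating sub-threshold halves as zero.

Day half: max(0, 18.4 − 11.4) × 0.5 = 7.0 × 0.5 = 3.50 DD.
Night half: max(0, 9.1 − 11.4) × 0.5 = 0.0 × 0.5 = 0.00 DD.
Per 24 h: 3.50 DD/day.
Duration = 143 / 3.50 = 40.857 ≈ 40.9 days.

40.9 days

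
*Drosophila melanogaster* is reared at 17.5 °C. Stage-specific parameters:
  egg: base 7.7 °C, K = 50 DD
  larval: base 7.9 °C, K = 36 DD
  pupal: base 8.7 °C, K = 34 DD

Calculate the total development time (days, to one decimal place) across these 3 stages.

12.7 days

egg: 50 / (17.5 − 7.7) = 50 / 9.8 = 5.102 d.
larval: 36 / (17.5 − 7.9) = 36 / 9.6 = 3.750 d.
pupal: 34 / (17.5 − 8.7) = 34 / 8.8 = 3.864 d.
Sum = 12.716 ≈ 12.7 days.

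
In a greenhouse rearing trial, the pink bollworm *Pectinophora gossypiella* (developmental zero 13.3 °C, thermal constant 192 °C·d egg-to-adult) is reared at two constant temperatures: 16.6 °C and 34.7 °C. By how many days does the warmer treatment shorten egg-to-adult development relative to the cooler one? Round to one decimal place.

49.2 days

At 16.6 °C: 192 / (16.6 − 13.3) = 192 / 3.3 = 58.182 d.
At 34.7 °C: 192 / (34.7 − 13.3) = 192 / 21.4 = 8.972 d.
Difference = |58.182 − 8.972| = 49.210 ≈ 49.2 days.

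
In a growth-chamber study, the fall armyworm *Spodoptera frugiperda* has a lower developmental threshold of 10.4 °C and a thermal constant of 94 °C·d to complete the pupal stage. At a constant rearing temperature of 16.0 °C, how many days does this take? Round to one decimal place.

Daily accumulation = 16.0 − 10.4 = 5.6 DD/day.
Duration = 94 / 5.6 = 16.786 ≈ 16.8 days.

16.8 days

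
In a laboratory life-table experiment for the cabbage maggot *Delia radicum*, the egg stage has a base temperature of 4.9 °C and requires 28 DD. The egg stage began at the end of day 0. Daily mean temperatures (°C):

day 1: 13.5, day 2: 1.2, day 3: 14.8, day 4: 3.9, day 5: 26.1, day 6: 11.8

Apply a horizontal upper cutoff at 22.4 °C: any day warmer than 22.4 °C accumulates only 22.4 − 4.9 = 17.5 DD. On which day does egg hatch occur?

day 5

Daily DD above 4.9 °C (capped at 17.5): 8.6, 0.0, 9.9, 0.0, 17.5, 6.9.
Cumulative: 8.6, 8.6, 18.5, 18.5, 36.0, 42.9.
The total first reaches 28 DD on day 5.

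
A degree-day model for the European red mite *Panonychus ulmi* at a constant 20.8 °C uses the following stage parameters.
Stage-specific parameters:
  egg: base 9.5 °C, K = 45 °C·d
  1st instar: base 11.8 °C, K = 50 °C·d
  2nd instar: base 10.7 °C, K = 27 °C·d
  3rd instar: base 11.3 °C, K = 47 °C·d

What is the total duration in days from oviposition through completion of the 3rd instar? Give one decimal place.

17.2 days

egg: 45 / (20.8 − 9.5) = 45 / 11.3 = 3.982 d.
1st instar: 50 / (20.8 − 11.8) = 50 / 9.0 = 5.556 d.
2nd instar: 27 / (20.8 − 10.7) = 27 / 10.1 = 2.673 d.
3rd instar: 47 / (20.8 − 11.3) = 47 / 9.5 = 4.947 d.
Sum = 17.158 ≈ 17.2 days.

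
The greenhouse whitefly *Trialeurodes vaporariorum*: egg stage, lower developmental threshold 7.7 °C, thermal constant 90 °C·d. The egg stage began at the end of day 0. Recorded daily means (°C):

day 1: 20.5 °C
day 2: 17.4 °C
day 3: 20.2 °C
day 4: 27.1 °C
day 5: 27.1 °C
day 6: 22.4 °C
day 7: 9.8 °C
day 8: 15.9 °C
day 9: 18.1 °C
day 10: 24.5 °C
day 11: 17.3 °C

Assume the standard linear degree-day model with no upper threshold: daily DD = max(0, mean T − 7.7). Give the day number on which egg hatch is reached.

day 7

Daily DD above 7.7 °C: 12.8, 9.7, 12.5, 19.4, 19.4, 14.7, 2.1, 8.2, 10.4, 16.8, 9.6.
Cumulative: 12.8, 22.5, 35.0, 54.4, 73.8, 88.5, 90.6, 98.8, 109.2, 126.0, 135.6.
The total first reaches 90 DD on day 7.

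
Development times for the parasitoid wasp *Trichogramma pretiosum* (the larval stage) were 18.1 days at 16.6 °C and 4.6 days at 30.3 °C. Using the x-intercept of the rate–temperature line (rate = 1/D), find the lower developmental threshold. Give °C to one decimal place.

Linear rate model ⇒ the product D·(T − T_b) is constant across temperatures.
18.1·(16.6 − T_b) = 4.6·(30.3 − T_b)
T_b = (18.1·16.6 − 4.6·30.3) / (18.1 − 4.6) = 161.08 / 13.5 = 11.932 °C ≈ 11.9 °C.

11.9 °C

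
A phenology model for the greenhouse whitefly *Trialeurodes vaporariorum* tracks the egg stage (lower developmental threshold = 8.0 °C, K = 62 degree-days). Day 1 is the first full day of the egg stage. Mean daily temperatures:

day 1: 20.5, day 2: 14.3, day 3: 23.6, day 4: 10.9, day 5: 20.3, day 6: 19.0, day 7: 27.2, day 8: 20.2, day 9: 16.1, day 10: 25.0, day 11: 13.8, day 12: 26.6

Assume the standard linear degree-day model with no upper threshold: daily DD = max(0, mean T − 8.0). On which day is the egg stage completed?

Daily DD above 8.0 °C: 12.5, 6.3, 15.6, 2.9, 12.3, 11.0, 19.2, 12.2, 8.1, 17.0, 5.8, 18.6.
Cumulative: 12.5, 18.8, 34.4, 37.3, 49.6, 60.6, 79.8, 92.0, 100.1, 117.1, 122.9, 141.5.
The total first reaches 62 DD on day 7.

day 7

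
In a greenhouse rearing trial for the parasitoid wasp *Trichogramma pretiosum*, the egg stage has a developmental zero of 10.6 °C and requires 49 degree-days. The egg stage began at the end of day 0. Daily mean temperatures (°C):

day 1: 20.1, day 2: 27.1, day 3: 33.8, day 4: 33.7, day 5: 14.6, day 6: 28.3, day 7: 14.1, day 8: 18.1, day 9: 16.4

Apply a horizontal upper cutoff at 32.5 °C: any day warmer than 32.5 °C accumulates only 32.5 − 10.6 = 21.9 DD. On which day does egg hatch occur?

day 4

Daily DD above 10.6 °C (capped at 21.9): 9.5, 16.5, 21.9, 21.9, 4.0, 17.7, 3.5, 7.5, 5.8.
Cumulative: 9.5, 26.0, 47.9, 69.8, 73.8, 91.5, 95.0, 102.5, 108.3.
The total first reaches 49 DD on day 4.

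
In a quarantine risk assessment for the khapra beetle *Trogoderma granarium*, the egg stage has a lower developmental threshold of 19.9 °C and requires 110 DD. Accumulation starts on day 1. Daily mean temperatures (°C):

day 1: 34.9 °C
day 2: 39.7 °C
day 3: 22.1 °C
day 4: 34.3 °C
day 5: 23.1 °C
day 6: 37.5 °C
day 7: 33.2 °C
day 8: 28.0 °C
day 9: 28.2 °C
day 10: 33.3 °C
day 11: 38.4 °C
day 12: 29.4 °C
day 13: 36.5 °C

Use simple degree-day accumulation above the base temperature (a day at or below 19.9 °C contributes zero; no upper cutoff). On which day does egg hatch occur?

Daily DD above 19.9 °C: 15.0, 19.8, 2.2, 14.4, 3.2, 17.6, 13.3, 8.1, 8.3, 13.4, 18.5, 9.5, 16.6.
Cumulative: 15.0, 34.8, 37.0, 51.4, 54.6, 72.2, 85.5, 93.6, 101.9, 115.3, 133.8, 143.3, 159.9.
The total first reaches 110 DD on day 10.

day 10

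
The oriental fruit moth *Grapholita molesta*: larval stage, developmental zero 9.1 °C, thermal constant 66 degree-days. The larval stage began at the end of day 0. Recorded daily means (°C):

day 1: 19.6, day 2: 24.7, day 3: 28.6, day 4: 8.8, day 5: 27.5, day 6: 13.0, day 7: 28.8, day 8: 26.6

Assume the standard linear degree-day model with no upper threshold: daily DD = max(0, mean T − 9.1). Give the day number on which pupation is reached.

Daily DD above 9.1 °C: 10.5, 15.6, 19.5, 0.0, 18.4, 3.9, 19.7, 17.5.
Cumulative: 10.5, 26.1, 45.6, 45.6, 64.0, 67.9, 87.6, 105.1.
The total first reaches 66 DD on day 6.

day 6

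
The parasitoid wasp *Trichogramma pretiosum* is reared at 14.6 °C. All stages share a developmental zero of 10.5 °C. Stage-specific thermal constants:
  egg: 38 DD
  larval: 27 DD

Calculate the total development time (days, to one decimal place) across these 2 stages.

Daily accumulation at 14.6 °C = 14.6 − 10.5 = 4.1 DD/day.
Total K = 38 + 27 = 65 DD.
Total duration = 65 / 4.1 = 15.854 ≈ 15.9 days.

15.9 days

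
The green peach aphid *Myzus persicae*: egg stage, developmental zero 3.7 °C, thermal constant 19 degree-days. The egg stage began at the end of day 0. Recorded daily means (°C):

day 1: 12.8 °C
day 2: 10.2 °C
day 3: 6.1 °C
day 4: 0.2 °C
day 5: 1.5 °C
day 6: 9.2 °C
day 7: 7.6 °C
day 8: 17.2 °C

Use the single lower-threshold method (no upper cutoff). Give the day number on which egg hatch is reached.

day 6

Daily DD above 3.7 °C: 9.1, 6.5, 2.4, 0.0, 0.0, 5.5, 3.9, 13.5.
Cumulative: 9.1, 15.6, 18.0, 18.0, 18.0, 23.5, 27.4, 40.9.
The total first reaches 19 DD on day 6.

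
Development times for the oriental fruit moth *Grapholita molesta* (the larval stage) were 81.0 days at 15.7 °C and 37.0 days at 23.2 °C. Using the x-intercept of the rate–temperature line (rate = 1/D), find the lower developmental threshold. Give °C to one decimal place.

Under the model K = D·(T − T_b), so D₁·(T₁ − T_b) = D₂·(T₂ − T_b).
81.0·(15.7 − T_b) = 37.0·(23.2 − T_b)
T_b = (81.0·15.7 − 37.0·23.2) / (81.0 − 37.0) = 413.30 / 44.0 = 9.393 °C ≈ 9.4 °C.

9.4 °C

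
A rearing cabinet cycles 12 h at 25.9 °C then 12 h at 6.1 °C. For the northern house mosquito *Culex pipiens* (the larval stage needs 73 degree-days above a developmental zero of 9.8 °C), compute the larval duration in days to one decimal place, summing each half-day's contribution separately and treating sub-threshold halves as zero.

9.1 days

Day half: max(0, 25.9 − 9.8) × 0.5 = 16.1 × 0.5 = 8.05 DD.
Night half: max(0, 6.1 − 9.8) × 0.5 = 0.0 × 0.5 = 0.00 DD.
Per 24 h: 8.05 DD/day.
Duration = 73 / 8.05 = 9.068 ≈ 9.1 days.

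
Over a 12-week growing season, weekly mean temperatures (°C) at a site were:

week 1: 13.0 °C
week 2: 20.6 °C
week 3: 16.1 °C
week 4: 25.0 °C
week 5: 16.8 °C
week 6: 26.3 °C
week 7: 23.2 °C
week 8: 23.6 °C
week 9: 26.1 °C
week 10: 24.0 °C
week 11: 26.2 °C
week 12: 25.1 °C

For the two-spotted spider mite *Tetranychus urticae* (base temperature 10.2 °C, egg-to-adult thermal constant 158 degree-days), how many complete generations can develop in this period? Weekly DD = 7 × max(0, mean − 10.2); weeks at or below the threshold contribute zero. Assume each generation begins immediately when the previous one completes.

6 generations

Weekly DD (7 × max(0, T̄ − 10.2)): 19.6, 72.8, 41.3, 103.6, 46.2, 112.7, 91.0, 93.8, 111.3, 96.6, 112.0, 104.3.
Season total = 1005.2 DD.
Complete generations = ⌊1005.2 / 158⌋ = 6.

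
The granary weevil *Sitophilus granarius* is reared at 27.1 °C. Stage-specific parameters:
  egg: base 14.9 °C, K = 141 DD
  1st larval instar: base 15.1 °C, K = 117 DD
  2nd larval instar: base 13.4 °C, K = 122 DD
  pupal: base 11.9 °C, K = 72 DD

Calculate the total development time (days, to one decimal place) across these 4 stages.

egg: 141 / (27.1 − 14.9) = 141 / 12.2 = 11.557 d.
1st larval instar: 117 / (27.1 − 15.1) = 117 / 12.0 = 9.750 d.
2nd larval instar: 122 / (27.1 − 13.4) = 122 / 13.7 = 8.905 d.
pupal: 72 / (27.1 − 11.9) = 72 / 15.2 = 4.737 d.
Sum = 34.949 ≈ 34.9 days.

34.9 days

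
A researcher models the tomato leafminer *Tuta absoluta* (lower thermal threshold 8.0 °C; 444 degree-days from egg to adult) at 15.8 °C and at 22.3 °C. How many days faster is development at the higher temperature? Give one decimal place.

25.9 days

At 15.8 °C: 444 / (15.8 − 8.0) = 444 / 7.8 = 56.923 d.
At 22.3 °C: 444 / (22.3 − 8.0) = 444 / 14.3 = 31.049 d.
Difference = |56.923 − 31.049| = 25.874 ≈ 25.9 days.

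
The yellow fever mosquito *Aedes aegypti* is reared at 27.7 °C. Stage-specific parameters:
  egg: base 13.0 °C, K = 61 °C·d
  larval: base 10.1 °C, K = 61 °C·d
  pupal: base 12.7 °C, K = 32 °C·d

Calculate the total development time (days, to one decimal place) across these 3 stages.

egg: 61 / (27.7 − 13.0) = 61 / 14.7 = 4.150 d.
larval: 61 / (27.7 − 10.1) = 61 / 17.6 = 3.466 d.
pupal: 32 / (27.7 − 12.7) = 32 / 15.0 = 2.133 d.
Sum = 9.749 ≈ 9.7 days.

9.7 days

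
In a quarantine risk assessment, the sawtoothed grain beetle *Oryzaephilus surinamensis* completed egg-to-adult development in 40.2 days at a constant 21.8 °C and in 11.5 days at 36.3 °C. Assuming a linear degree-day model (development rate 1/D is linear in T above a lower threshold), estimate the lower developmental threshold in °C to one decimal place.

Equal thermal constants: D₁(T₁ − T_b) = D₂(T₂ − T_b).
40.2·(21.8 − T_b) = 11.5·(36.3 − T_b)
T_b = (40.2·21.8 − 11.5·36.3) / (40.2 − 11.5) = 458.91 / 28.7 = 15.990 °C ≈ 16.0 °C.

16.0 °C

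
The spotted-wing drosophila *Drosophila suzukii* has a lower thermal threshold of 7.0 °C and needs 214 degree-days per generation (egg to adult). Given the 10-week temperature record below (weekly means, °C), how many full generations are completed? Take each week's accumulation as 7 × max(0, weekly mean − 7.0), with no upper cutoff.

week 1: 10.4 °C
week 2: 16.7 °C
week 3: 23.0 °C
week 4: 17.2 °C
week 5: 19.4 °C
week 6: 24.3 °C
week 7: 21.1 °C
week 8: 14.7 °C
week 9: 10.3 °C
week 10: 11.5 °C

Weekly DD (7 × max(0, T̄ − 7.0)): 23.8, 67.9, 112.0, 71.4, 86.8, 121.1, 98.7, 53.9, 23.1, 31.5.
Season total = 690.2 DD.
Complete generations = ⌊690.2 / 214⌋ = 3.

3 generations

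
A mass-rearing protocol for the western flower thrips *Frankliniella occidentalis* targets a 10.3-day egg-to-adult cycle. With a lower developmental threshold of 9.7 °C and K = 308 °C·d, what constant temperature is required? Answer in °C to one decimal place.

Required daily accumulation = 308 / 10.3 = 29.903 DD/day.
T = T_base + 29.903 = 9.7 + 29.903 = 39.603 ≈ 39.6 °C.

39.6 °C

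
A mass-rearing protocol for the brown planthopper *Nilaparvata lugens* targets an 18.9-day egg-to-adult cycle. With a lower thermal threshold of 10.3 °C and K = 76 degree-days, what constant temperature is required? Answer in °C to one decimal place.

14.3 °C

Required daily accumulation = 76 / 18.9 = 4.021 DD/day.
T = T_base + 4.021 = 10.3 + 4.021 = 14.321 ≈ 14.3 °C.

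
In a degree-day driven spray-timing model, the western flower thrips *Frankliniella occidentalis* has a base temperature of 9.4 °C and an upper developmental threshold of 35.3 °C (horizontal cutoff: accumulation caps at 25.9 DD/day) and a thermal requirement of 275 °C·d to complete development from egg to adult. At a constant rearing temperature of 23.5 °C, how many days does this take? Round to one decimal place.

Daily accumulation = 23.5 − 9.4 = 14.1 DD/day.
Duration = 275 / 14.1 = 19.504 ≈ 19.5 days.

19.5 days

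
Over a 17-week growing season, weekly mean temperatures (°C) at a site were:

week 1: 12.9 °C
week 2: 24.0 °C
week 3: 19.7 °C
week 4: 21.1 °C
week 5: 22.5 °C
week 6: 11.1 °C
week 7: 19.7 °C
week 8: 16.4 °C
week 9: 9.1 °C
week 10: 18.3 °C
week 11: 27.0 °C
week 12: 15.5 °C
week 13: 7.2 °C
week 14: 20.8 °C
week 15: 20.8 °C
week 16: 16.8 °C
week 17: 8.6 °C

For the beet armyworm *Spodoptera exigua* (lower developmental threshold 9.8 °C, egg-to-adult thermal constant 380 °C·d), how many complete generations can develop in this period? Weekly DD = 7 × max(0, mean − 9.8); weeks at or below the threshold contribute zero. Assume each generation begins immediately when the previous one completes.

Weekly DD (7 × max(0, T̄ − 9.8)): 21.7, 99.4, 69.3, 79.1, 88.9, 9.1, 69.3, 46.2, 0.0, 59.5, 120.4, 39.9, 0.0, 77.0, 77.0, 49.0, 0.0.
Season total = 905.8 DD.
Complete generations = ⌊905.8 / 380⌋ = 2.

2 generations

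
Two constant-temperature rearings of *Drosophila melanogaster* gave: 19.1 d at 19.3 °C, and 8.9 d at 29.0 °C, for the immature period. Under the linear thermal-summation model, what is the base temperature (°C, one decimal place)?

Equal thermal constants: D₁(T₁ − T_b) = D₂(T₂ − T_b).
19.1·(19.3 − T_b) = 8.9·(29.0 − T_b)
T_b = (19.1·19.3 − 8.9·29.0) / (19.1 − 8.9) = 110.53 / 10.2 = 10.836 °C ≈ 10.8 °C.

10.8 °C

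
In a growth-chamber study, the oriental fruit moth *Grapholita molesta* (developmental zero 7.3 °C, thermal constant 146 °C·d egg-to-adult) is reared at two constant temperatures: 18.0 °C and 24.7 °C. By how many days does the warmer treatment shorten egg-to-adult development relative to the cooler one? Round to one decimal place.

At 18.0 °C: 146 / (18.0 − 7.3) = 146 / 10.7 = 13.645 d.
At 24.7 °C: 146 / (24.7 − 7.3) = 146 / 17.4 = 8.391 d.
Difference = |13.645 − 8.391| = 5.254 ≈ 5.3 days.

5.3 days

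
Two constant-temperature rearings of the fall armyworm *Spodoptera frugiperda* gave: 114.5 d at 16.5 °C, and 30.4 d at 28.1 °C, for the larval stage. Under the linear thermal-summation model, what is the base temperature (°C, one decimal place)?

Under the model K = D·(T − T_b), so D₁·(T₁ − T_b) = D₂·(T₂ − T_b).
114.5·(16.5 − T_b) = 30.4·(28.1 − T_b)
T_b = (114.5·16.5 − 30.4·28.1) / (114.5 − 30.4) = 1035.01 / 84.1 = 12.307 °C ≈ 12.3 °C.

12.3 °C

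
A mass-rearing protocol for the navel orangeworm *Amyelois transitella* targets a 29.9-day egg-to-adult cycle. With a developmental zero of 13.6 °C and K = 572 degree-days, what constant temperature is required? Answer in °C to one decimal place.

Required daily accumulation = 572 / 29.9 = 19.130 DD/day.
T = T_base + 19.130 = 13.6 + 19.130 = 32.730 ≈ 32.7 °C.

32.7 °C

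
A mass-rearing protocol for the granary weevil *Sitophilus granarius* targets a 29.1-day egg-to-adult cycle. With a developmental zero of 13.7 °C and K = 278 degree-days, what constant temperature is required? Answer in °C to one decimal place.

Required daily accumulation = 278 / 29.1 = 9.553 DD/day.
T = T_base + 9.553 = 13.7 + 9.553 = 23.253 ≈ 23.3 °C.

23.3 °C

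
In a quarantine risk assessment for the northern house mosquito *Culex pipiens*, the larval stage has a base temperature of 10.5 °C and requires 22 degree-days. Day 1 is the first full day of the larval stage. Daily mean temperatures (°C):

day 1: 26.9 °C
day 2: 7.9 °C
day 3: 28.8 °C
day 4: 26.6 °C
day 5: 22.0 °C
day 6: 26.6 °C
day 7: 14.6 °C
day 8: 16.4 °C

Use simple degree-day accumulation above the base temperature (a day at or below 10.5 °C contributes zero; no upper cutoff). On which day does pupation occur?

day 3

Daily DD above 10.5 °C: 16.4, 0.0, 18.3, 16.1, 11.5, 16.1, 4.1, 5.9.
Cumulative: 16.4, 16.4, 34.7, 50.8, 62.3, 78.4, 82.5, 88.4.
The total first reaches 22 DD on day 3.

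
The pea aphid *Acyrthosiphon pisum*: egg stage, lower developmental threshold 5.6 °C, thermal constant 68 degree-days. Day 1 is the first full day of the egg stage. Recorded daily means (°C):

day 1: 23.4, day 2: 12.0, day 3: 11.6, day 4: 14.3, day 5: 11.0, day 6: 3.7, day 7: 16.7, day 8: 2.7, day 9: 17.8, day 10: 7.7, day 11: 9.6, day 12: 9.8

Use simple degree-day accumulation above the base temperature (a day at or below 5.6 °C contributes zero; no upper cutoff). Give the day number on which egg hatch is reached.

day 10

Daily DD above 5.6 °C: 17.8, 6.4, 6.0, 8.7, 5.4, 0.0, 11.1, 0.0, 12.2, 2.1, 4.0, 4.2.
Cumulative: 17.8, 24.2, 30.2, 38.9, 44.3, 44.3, 55.4, 55.4, 67.6, 69.7, 73.7, 77.9.
The total first reaches 68 DD on day 10.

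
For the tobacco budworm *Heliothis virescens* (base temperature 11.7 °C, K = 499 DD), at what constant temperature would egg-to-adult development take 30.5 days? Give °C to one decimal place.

Required daily accumulation = 499 / 30.5 = 16.361 DD/day.
T = T_base + 16.361 = 11.7 + 16.361 = 28.061 ≈ 28.1 °C.

28.1 °C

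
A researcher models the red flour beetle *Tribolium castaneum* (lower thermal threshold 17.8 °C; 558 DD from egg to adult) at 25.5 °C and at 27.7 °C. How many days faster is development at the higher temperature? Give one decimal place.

At 25.5 °C: 558 / (25.5 − 17.8) = 558 / 7.7 = 72.468 d.
At 27.7 °C: 558 / (27.7 − 17.8) = 558 / 9.9 = 56.364 d.
Difference = |72.468 − 56.364| = 16.104 ≈ 16.1 days.

16.1 days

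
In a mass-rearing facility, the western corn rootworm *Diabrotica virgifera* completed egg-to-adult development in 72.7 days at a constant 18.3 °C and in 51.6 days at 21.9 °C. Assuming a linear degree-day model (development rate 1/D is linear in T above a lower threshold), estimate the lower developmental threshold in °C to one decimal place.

9.5 °C

Linear rate model ⇒ the product D·(T − T_b) is constant across temperatures.
72.7·(18.3 − T_b) = 51.6·(21.9 − T_b)
T_b = (72.7·18.3 − 51.6·21.9) / (72.7 − 51.6) = 200.37 / 21.1 = 9.496 °C ≈ 9.5 °C.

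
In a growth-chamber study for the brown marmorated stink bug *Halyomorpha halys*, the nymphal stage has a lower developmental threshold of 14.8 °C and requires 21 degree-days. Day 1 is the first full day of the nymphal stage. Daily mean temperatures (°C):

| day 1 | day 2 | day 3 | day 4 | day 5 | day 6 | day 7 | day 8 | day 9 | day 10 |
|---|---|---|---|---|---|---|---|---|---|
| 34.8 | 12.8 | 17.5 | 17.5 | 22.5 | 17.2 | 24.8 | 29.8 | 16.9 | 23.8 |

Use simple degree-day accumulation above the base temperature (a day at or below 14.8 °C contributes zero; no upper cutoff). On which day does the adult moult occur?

day 3

Daily DD above 14.8 °C: 20.0, 0.0, 2.7, 2.7, 7.7, 2.4, 10.0, 15.0, 2.1, 9.0.
Cumulative: 20.0, 20.0, 22.7, 25.4, 33.1, 35.5, 45.5, 60.5, 62.6, 71.6.
The total first reaches 21 DD on day 3.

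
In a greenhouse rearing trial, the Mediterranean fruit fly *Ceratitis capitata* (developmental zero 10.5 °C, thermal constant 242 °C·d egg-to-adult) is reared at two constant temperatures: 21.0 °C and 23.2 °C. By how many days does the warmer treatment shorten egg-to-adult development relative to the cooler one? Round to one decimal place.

At 21.0 °C: 242 / (21.0 − 10.5) = 242 / 10.5 = 23.048 d.
At 23.2 °C: 242 / (23.2 − 10.5) = 242 / 12.7 = 19.055 d.
Difference = |23.048 − 19.055| = 3.993 ≈ 4.0 days.

4.0 days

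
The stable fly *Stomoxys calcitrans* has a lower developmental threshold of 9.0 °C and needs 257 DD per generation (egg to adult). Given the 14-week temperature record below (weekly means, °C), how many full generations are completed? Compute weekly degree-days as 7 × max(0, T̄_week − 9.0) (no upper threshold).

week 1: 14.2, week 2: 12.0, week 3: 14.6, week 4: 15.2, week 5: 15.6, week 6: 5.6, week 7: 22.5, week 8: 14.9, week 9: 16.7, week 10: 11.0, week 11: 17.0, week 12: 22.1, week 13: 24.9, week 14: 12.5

2 generations

Weekly DD (7 × max(0, T̄ − 9.0)): 36.4, 21.0, 39.2, 43.4, 46.2, 0.0, 94.5, 41.3, 53.9, 14.0, 56.0, 91.7, 111.3, 24.5.
Season total = 673.4 DD.
Complete generations = ⌊673.4 / 257⌋ = 2.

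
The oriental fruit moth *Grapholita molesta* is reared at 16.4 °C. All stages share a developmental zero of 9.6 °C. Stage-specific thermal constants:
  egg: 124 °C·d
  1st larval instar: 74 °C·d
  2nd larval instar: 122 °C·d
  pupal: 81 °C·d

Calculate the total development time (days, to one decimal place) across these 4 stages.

59.0 days

Daily accumulation at 16.4 °C = 16.4 − 9.6 = 6.8 DD/day.
Total K = 124 + 74 + 122 + 81 = 401 DD.
Total duration = 401 / 6.8 = 58.971 ≈ 59.0 days.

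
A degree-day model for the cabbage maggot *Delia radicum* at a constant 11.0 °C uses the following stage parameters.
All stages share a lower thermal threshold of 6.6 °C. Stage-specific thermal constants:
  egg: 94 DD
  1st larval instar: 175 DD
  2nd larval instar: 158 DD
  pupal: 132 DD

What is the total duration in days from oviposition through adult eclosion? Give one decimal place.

Daily accumulation at 11.0 °C = 11.0 − 6.6 = 4.4 DD/day.
Total K = 94 + 175 + 158 + 132 = 559 DD.
Total duration = 559 / 4.4 = 127.045 ≈ 127.0 days.

127.0 days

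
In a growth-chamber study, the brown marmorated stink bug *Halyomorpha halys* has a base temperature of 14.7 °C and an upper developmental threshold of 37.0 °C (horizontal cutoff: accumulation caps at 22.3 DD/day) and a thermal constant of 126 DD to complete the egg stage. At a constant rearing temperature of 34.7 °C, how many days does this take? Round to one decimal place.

6.3 days

Daily accumulation = 34.7 − 14.7 = 20.0 DD/day.
Duration = 126 / 20.0 = 6.300 ≈ 6.3 days.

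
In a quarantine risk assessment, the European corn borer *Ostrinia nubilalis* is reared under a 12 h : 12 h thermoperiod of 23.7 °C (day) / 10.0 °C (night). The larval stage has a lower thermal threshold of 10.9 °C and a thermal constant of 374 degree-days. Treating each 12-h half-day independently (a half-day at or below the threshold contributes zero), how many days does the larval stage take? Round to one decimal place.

58.4 days

Day half: max(0, 23.7 − 10.9) × 0.5 = 12.8 × 0.5 = 6.40 DD.
Night half: max(0, 10.0 − 10.9) × 0.5 = 0.0 × 0.5 = 0.00 DD.
Per 24 h: 6.40 DD/day.
Duration = 374 / 6.40 = 58.438 ≈ 58.4 days.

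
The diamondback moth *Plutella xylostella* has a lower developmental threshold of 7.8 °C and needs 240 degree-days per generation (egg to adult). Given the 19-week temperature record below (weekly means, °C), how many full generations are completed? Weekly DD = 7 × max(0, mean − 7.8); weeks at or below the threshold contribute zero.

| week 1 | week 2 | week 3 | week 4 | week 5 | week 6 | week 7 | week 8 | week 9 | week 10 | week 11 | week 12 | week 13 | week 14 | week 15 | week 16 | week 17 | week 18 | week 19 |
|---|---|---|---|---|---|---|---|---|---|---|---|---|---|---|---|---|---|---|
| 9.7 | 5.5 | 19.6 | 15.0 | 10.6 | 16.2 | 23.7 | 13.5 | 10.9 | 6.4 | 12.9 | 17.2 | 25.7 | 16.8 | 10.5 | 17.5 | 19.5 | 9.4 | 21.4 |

4 generations

Weekly DD (7 × max(0, T̄ − 7.8)): 13.3, 0.0, 82.6, 50.4, 19.6, 58.8, 111.3, 39.9, 21.7, 0.0, 35.7, 65.8, 125.3, 63.0, 18.9, 67.9, 81.9, 11.2, 95.2.
Season total = 962.5 DD.
Complete generations = ⌊962.5 / 240⌋ = 4.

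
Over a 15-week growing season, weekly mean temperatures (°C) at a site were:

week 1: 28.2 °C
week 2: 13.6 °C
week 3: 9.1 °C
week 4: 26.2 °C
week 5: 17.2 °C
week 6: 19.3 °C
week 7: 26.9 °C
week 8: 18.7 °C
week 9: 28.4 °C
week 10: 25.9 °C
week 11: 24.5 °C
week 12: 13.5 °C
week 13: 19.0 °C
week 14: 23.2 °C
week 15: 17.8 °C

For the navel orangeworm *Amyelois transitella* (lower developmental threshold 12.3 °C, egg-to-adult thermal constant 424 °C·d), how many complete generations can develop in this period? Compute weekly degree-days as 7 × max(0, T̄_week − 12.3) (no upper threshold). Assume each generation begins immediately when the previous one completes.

2 generations

Weekly DD (7 × max(0, T̄ − 12.3)): 111.3, 9.1, 0.0, 97.3, 34.3, 49.0, 102.2, 44.8, 112.7, 95.2, 85.4, 8.4, 46.9, 76.3, 38.5.
Season total = 911.4 DD.
Complete generations = ⌊911.4 / 424⌋ = 2.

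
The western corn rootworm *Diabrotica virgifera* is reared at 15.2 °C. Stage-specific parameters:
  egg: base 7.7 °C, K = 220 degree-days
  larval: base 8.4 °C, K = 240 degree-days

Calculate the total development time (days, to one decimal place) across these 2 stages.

64.6 days

egg: 220 / (15.2 − 7.7) = 220 / 7.5 = 29.333 d.
larval: 240 / (15.2 − 8.4) = 240 / 6.8 = 35.294 d.
Sum = 64.627 ≈ 64.6 days.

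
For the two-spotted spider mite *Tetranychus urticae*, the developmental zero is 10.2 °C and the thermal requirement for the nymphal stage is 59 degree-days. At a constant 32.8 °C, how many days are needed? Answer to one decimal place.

2.6 days

Daily accumulation = 32.8 − 10.2 = 22.6 DD/day.
Duration = 59 / 22.6 = 2.611 ≈ 2.6 days.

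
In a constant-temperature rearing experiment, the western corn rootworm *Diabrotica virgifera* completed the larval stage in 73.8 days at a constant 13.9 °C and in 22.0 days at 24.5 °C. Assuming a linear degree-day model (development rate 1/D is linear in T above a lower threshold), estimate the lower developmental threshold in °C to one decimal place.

9.4 °C

Under the model K = D·(T − T_b), so D₁·(T₁ − T_b) = D₂·(T₂ − T_b).
73.8·(13.9 − T_b) = 22.0·(24.5 − T_b)
T_b = (73.8·13.9 − 22.0·24.5) / (73.8 − 22.0) = 486.82 / 51.8 = 9.398 °C ≈ 9.4 °C.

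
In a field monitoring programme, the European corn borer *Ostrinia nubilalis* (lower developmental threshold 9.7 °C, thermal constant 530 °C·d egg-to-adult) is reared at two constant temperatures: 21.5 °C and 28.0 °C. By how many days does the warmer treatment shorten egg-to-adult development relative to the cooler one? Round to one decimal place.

At 21.5 °C: 530 / (21.5 − 9.7) = 530 / 11.8 = 44.915 d.
At 28.0 °C: 530 / (28.0 − 9.7) = 530 / 18.3 = 28.962 d.
Difference = |44.915 − 28.962| = 15.954 ≈ 16.0 days.

16.0 days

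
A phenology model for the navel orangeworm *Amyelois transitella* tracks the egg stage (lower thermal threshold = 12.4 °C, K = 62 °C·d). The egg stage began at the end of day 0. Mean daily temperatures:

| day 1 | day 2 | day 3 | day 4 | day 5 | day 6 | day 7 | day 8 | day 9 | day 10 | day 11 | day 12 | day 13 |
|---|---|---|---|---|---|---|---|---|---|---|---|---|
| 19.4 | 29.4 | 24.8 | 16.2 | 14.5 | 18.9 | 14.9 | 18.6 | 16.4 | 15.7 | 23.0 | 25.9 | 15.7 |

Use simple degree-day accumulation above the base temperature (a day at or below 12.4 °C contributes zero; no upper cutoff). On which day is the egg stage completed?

day 10

Daily DD above 12.4 °C: 7.0, 17.0, 12.4, 3.8, 2.1, 6.5, 2.5, 6.2, 4.0, 3.3, 10.6, 13.5, 3.3.
Cumulative: 7.0, 24.0, 36.4, 40.2, 42.3, 48.8, 51.3, 57.5, 61.5, 64.8, 75.4, 88.9, 92.2.
The total first reaches 62 DD on day 10.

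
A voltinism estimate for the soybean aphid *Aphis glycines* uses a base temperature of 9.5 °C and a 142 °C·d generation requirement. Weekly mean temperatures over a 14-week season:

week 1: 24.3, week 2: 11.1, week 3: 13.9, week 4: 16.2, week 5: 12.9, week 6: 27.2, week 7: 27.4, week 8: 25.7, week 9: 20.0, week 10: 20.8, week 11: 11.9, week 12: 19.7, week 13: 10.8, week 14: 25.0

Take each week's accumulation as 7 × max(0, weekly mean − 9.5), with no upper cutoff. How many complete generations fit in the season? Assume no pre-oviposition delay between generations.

Weekly DD (7 × max(0, T̄ − 9.5)): 103.6, 11.2, 30.8, 46.9, 23.8, 123.9, 125.3, 113.4, 73.5, 79.1, 16.8, 71.4, 9.1, 108.5.
Season total = 937.3 DD.
Complete generations = ⌊937.3 / 142⌋ = 6.

6 generations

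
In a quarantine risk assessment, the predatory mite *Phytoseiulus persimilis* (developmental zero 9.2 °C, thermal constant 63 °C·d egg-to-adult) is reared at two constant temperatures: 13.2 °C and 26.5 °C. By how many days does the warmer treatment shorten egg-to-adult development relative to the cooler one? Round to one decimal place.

At 13.2 °C: 63 / (13.2 − 9.2) = 63 / 4.0 = 15.750 d.
At 26.5 °C: 63 / (26.5 − 9.2) = 63 / 17.3 = 3.642 d.
Difference = |15.750 − 3.642| = 12.108 ≈ 12.1 days.

12.1 days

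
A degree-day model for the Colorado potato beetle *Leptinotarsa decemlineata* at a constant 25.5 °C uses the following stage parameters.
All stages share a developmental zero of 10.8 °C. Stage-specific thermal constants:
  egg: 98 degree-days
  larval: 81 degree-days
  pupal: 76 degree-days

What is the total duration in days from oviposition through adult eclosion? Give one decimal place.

17.3 days

Daily accumulation at 25.5 °C = 25.5 − 10.8 = 14.7 DD/day.
Total K = 98 + 81 + 76 = 255 DD.
Total duration = 255 / 14.7 = 17.347 ≈ 17.3 days.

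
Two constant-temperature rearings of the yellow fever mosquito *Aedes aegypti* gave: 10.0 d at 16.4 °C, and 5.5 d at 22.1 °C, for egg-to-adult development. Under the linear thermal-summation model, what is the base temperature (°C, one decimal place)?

Under the model K = D·(T − T_b), so D₁·(T₁ − T_b) = D₂·(T₂ − T_b).
10.0·(16.4 − T_b) = 5.5·(22.1 − T_b)
T_b = (10.0·16.4 − 5.5·22.1) / (10.0 − 5.5) = 42.45 / 4.5 = 9.433 °C ≈ 9.4 °C.

9.4 °C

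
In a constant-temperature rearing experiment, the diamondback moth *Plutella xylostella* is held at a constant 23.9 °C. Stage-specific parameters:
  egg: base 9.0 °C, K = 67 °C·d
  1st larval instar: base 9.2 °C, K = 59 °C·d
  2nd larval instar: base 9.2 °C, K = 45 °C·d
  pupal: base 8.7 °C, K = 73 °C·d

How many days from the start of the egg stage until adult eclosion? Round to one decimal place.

egg: 67 / (23.9 − 9.0) = 67 / 14.9 = 4.497 d.
1st larval instar: 59 / (23.9 − 9.2) = 59 / 14.7 = 4.014 d.
2nd larval instar: 45 / (23.9 − 9.2) = 45 / 14.7 = 3.061 d.
pupal: 73 / (23.9 − 8.7) = 73 / 15.2 = 4.803 d.
Sum = 16.374 ≈ 16.4 days.

16.4 days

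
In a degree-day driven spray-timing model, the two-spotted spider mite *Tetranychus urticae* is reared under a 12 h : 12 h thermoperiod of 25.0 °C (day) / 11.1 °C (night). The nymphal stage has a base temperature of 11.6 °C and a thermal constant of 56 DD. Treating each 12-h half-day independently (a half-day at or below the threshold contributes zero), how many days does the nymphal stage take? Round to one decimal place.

Day half: max(0, 25.0 − 11.6) × 0.5 = 13.4 × 0.5 = 6.70 DD.
Night half: max(0, 11.1 − 11.6) × 0.5 = 0.0 × 0.5 = 0.00 DD.
Per 24 h: 6.70 DD/day.
Duration = 56 / 6.70 = 8.358 ≈ 8.4 days.

8.4 days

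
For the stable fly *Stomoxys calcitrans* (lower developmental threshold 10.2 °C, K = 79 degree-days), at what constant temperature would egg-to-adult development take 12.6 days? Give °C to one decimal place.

Required daily accumulation = 79 / 12.6 = 6.270 DD/day.
T = T_base + 6.270 = 10.2 + 6.270 = 16.470 ≈ 16.5 °C.

16.5 °C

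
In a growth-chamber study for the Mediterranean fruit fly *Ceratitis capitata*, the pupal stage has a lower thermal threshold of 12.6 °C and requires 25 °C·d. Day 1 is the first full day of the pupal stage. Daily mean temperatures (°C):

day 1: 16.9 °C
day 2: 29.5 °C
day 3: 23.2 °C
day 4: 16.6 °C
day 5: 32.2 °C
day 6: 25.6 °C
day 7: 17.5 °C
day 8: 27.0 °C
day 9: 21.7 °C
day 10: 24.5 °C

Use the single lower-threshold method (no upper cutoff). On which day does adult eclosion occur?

Daily DD above 12.6 °C: 4.3, 16.9, 10.6, 4.0, 19.6, 13.0, 4.9, 14.4, 9.1, 11.9.
Cumulative: 4.3, 21.2, 31.8, 35.8, 55.4, 68.4, 73.3, 87.7, 96.8, 108.7.
The total first reaches 25 DD on day 3.

day 3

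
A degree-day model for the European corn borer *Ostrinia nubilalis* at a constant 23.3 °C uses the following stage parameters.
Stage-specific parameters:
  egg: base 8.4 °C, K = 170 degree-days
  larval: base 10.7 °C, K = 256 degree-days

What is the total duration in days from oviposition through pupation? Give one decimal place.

egg: 170 / (23.3 − 8.4) = 170 / 14.9 = 11.409 d.
larval: 256 / (23.3 − 10.7) = 256 / 12.6 = 20.317 d.
Sum = 31.727 ≈ 31.7 days.

31.7 days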